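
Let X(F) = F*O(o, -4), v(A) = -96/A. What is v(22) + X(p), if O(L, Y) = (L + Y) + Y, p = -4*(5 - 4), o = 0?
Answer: 304/11 ≈ 27.636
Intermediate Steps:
p = -4 (p = -4*1 = -4)
O(L, Y) = L + 2*Y
X(F) = -8*F (X(F) = F*(0 + 2*(-4)) = F*(0 - 8) = F*(-8) = -8*F)
v(22) + X(p) = -96/22 - 8*(-4) = -96*1/22 + 32 = -48/11 + 32 = 304/11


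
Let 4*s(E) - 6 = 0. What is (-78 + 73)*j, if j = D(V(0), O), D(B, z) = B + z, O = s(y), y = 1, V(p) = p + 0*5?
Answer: -15/2 ≈ -7.5000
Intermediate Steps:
V(p) = p (V(p) = p + 0 = p)
s(E) = 3/2 (s(E) = 3/2 + (¼)*0 = 3/2 + 0 = 3/2)
O = 3/2 ≈ 1.5000
j = 3/2 (j = 0 + 3/2 = 3/2 ≈ 1.5000)
(-78 + 73)*j = (-78 + 73)*(3/2) = -5*3/2 = -15/2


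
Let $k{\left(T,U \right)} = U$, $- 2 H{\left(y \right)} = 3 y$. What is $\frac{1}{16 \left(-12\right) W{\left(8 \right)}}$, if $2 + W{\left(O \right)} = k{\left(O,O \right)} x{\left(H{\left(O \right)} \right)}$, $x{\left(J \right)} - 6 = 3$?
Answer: $- \frac{1}{13440} \approx -7.4405 \cdot 10^{-5}$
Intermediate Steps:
$H{\left(y \right)} = - \frac{3 y}{2}$
$x{\left(J \right)} = 9$ ($x{\left(J \right)} = 6 + 3 = 9$)
$W{\left(O \right)} = -2 + 9 O$ ($W{\left(O \right)} = -2 + O 9 = -2 + 9 O$)
$\frac{1}{16 \left(-12\right) W{\left(8 \right)}} = \frac{1}{16 \left(-12\right) \left(-2 + 9 \cdot 8\right)} = \frac{1}{\left(-192\right) \left(-2 + 72\right)} = \frac{1}{\left(-192\right) 70} = \frac{1}{-13440} = - \frac{1}{13440}$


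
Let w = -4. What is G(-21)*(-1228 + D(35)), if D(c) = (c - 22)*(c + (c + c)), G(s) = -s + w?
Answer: 2329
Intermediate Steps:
G(s) = -4 - s (G(s) = -s - 4 = -4 - s)
D(c) = 3*c*(-22 + c) (D(c) = (-22 + c)*(c + 2*c) = (-22 + c)*(3*c) = 3*c*(-22 + c))
G(-21)*(-1228 + D(35)) = (-4 - 1*(-21))*(-1228 + 3*35*(-22 + 35)) = (-4 + 21)*(-1228 + 3*35*13) = 17*(-1228 + 1365) = 17*137 = 2329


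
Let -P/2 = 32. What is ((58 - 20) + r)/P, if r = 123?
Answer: -161/64 ≈ -2.5156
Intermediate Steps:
P = -64 (P = -2*32 = -64)
((58 - 20) + r)/P = ((58 - 20) + 123)/(-64) = -(38 + 123)/64 = -1/64*161 = -161/64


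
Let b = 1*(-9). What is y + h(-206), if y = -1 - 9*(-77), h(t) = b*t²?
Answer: -381232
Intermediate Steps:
b = -9
h(t) = -9*t²
y = 692 (y = -1 + 693 = 692)
y + h(-206) = 692 - 9*(-206)² = 692 - 9*42436 = 692 - 381924 = -381232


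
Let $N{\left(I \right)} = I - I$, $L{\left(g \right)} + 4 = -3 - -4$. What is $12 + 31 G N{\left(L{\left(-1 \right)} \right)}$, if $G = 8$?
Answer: $12$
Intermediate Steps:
$L{\left(g \right)} = -3$ ($L{\left(g \right)} = -4 - -1 = -4 + \left(-3 + 4\right) = -4 + 1 = -3$)
$N{\left(I \right)} = 0$
$12 + 31 G N{\left(L{\left(-1 \right)} \right)} = 12 + 31 \cdot 8 \cdot 0 = 12 + 31 \cdot 0 = 12 + 0 = 12$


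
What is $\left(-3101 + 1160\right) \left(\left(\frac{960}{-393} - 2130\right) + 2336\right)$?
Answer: $- \frac{51758706}{131} \approx -3.951 \cdot 10^{5}$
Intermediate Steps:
$\left(-3101 + 1160\right) \left(\left(\frac{960}{-393} - 2130\right) + 2336\right) = - 1941 \left(\left(960 \left(- \frac{1}{393}\right) - 2130\right) + 2336\right) = - 1941 \left(\left(- \frac{320}{131} - 2130\right) + 2336\right) = - 1941 \left(- \frac{279350}{131} + 2336\right) = \left(-1941\right) \frac{26666}{131} = - \frac{51758706}{131}$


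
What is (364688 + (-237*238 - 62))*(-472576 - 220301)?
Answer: -213558548940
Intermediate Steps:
(364688 + (-237*238 - 62))*(-472576 - 220301) = (364688 + (-56406 - 62))*(-692877) = (364688 - 56468)*(-692877) = 308220*(-692877) = -213558548940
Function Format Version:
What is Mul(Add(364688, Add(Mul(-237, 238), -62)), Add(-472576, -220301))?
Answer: -213558548940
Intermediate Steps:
Mul(Add(364688, Add(Mul(-237, 238), -62)), Add(-472576, -220301)) = Mul(Add(364688, Add(-56406, -62)), -692877) = Mul(Add(364688, -56468), -692877) = Mul(308220, -692877) = -213558548940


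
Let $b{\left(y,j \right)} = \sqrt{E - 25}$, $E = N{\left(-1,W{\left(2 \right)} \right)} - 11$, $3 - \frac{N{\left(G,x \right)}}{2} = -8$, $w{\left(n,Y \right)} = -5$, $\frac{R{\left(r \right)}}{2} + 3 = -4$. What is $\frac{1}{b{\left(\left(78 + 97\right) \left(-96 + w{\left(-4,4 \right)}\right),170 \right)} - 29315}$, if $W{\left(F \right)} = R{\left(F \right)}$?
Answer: $- \frac{29315}{859369239} - \frac{i \sqrt{14}}{859369239} \approx -3.4112 \cdot 10^{-5} - 4.354 \cdot 10^{-9} i$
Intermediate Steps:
$R{\left(r \right)} = -14$ ($R{\left(r \right)} = -6 + 2 \left(-4\right) = -6 - 8 = -14$)
$W{\left(F \right)} = -14$
$N{\left(G,x \right)} = 22$ ($N{\left(G,x \right)} = 6 - -16 = 6 + 16 = 22$)
$E = 11$ ($E = 22 - 11 = 11$)
$b{\left(y,j \right)} = i \sqrt{14}$ ($b{\left(y,j \right)} = \sqrt{11 - 25} = \sqrt{-14} = i \sqrt{14}$)
$\frac{1}{b{\left(\left(78 + 97\right) \left(-96 + w{\left(-4,4 \right)}\right),170 \right)} - 29315} = \frac{1}{i \sqrt{14} - 29315} = \frac{1}{-29315 + i \sqrt{14}}$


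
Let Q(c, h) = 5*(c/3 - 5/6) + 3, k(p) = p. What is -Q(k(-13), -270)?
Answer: 137/6 ≈ 22.833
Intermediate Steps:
Q(c, h) = -7/6 + 5*c/3 (Q(c, h) = 5*(c*(1/3) - 5*1/6) + 3 = 5*(c/3 - 5/6) + 3 = 5*(-5/6 + c/3) + 3 = (-25/6 + 5*c/3) + 3 = -7/6 + 5*c/3)
-Q(k(-13), -270) = -(-7/6 + (5/3)*(-13)) = -(-7/6 - 65/3) = -1*(-137/6) = 137/6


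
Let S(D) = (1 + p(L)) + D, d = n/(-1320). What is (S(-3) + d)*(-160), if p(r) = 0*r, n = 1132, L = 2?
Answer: 15088/33 ≈ 457.21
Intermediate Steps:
p(r) = 0
d = -283/330 (d = 1132/(-1320) = 1132*(-1/1320) = -283/330 ≈ -0.85758)
S(D) = 1 + D (S(D) = (1 + 0) + D = 1 + D)
(S(-3) + d)*(-160) = ((1 - 3) - 283/330)*(-160) = (-2 - 283/330)*(-160) = -943/330*(-160) = 15088/33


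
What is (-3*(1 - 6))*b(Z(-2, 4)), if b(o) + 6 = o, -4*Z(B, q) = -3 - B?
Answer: -345/4 ≈ -86.250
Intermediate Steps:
Z(B, q) = 3/4 + B/4 (Z(B, q) = -(-3 - B)/4 = 3/4 + B/4)
b(o) = -6 + o
(-3*(1 - 6))*b(Z(-2, 4)) = (-3*(1 - 6))*(-6 + (3/4 + (1/4)*(-2))) = (-3*(-5))*(-6 + (3/4 - 1/2)) = 15*(-6 + 1/4) = 15*(-23/4) = -345/4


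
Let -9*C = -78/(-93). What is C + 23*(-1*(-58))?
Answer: 372160/279 ≈ 1333.9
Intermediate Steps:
C = -26/279 (C = -(-26)/(3*(-93)) = -(-26)*(-1)/(3*93) = -1/9*26/31 = -26/279 ≈ -0.093190)
C + 23*(-1*(-58)) = -26/279 + 23*(-1*(-58)) = -26/279 + 23*58 = -26/279 + 1334 = 372160/279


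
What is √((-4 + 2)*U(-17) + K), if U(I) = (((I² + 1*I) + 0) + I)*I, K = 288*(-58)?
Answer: I*√8034 ≈ 89.633*I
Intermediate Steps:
K = -16704
U(I) = I*(I² + 2*I) (U(I) = (((I² + I) + 0) + I)*I = (((I + I²) + 0) + I)*I = ((I + I²) + I)*I = (I² + 2*I)*I = I*(I² + 2*I))
√((-4 + 2)*U(-17) + K) = √((-4 + 2)*((-17)²*(2 - 17)) - 16704) = √(-578*(-15) - 16704) = √(-2*(-4335) - 16704) = √(8670 - 16704) = √(-8034) = I*√8034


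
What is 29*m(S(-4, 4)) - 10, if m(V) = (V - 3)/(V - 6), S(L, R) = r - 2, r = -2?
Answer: 103/10 ≈ 10.300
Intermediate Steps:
S(L, R) = -4 (S(L, R) = -2 - 2 = -4)
m(V) = (-3 + V)/(-6 + V)
29*m(S(-4, 4)) - 10 = 29*((-3 - 4)/(-6 - 4)) - 10 = 29*(-7/(-10)) - 10 = 29*(-1/10*(-7)) - 10 = 29*(7/10) - 10 = 203/10 - 10 = 103/10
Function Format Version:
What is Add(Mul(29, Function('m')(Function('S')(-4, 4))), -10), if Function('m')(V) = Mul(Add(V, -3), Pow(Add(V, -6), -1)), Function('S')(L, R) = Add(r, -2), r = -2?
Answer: Rational(103, 10) ≈ 10.300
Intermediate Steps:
Function('S')(L, R) = -4 (Function('S')(L, R) = Add(-2, -2) = -4)
Function('m')(V) = Mul(Pow(Add(-6, V), -1), Add(-3, V)) (Function('m')(V) = Mul(Add(-3, V), Pow(Add(-6, V), -1)) = Mul(Pow(Add(-6, V), -1), Add(-3, V)))
Add(Mul(29, Function('m')(Function('S')(-4, 4))), -10) = Add(Mul(29, Mul(Pow(Add(-6, -4), -1), Add(-3, -4))), -10) = Add(Mul(29, Mul(Pow(-10, -1), -7)), -10) = Add(Mul(29, Mul(Rational(-1, 10), -7)), -10) = Add(Mul(29, Rational(7, 10)), -10) = Add(Rational(203, 10), -10) = Rational(103, 10)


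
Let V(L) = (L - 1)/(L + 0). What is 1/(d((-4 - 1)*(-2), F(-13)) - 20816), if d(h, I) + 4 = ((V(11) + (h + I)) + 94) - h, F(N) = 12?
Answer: -11/227844 ≈ -4.8279e-5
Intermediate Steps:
V(L) = (-1 + L)/L
d(h, I) = 1000/11 + I (d(h, I) = -4 + ((((-1 + 11)/11 + (h + I)) + 94) - h) = -4 + ((((1/11)*10 + (I + h)) + 94) - h) = -4 + (((10/11 + (I + h)) + 94) - h) = -4 + (((10/11 + I + h) + 94) - h) = -4 + ((1044/11 + I + h) - h) = -4 + (1044/11 + I) = 1000/11 + I)
1/(d((-4 - 1)*(-2), F(-13)) - 20816) = 1/((1000/11 + 12) - 20816) = 1/(1132/11 - 20816) = 1/(-227844/11) = -11/227844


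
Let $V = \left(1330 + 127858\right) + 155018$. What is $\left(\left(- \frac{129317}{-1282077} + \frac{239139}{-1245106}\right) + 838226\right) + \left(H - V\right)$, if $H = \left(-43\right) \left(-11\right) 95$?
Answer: $\frac{956124757271366609}{1596321765162} \approx 5.9896 \cdot 10^{5}$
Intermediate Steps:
$H = 44935$ ($H = 473 \cdot 95 = 44935$)
$V = 284206$ ($V = 129188 + 155018 = 284206$)
$\left(\left(- \frac{129317}{-1282077} + \frac{239139}{-1245106}\right) + 838226\right) + \left(H - V\right) = \left(\left(- \frac{129317}{-1282077} + \frac{239139}{-1245106}\right) + 838226\right) + \left(44935 - 284206\right) = \left(\left(\left(-129317\right) \left(- \frac{1}{1282077}\right) + 239139 \left(- \frac{1}{1245106}\right)\right) + 838226\right) + \left(44935 - 284206\right) = \left(\left(\frac{129317}{1282077} - \frac{239139}{1245106}\right) + 838226\right) - 239271 = \left(- \frac{145581239101}{1596321765162} + 838226\right) - 239271 = \frac{1338078262343443511}{1596321765162} - 239271 = \frac{956124757271366609}{1596321765162}$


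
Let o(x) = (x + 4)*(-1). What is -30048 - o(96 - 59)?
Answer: -30007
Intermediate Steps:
o(x) = -4 - x (o(x) = (4 + x)*(-1) = -4 - x)
-30048 - o(96 - 59) = -30048 - (-4 - (96 - 59)) = -30048 - (-4 - 1*37) = -30048 - (-4 - 37) = -30048 - 1*(-41) = -30048 + 41 = -30007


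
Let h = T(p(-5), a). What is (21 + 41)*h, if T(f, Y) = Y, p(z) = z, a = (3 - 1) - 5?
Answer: -186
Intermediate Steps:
a = -3 (a = 2 - 5 = -3)
h = -3
(21 + 41)*h = (21 + 41)*(-3) = 62*(-3) = -186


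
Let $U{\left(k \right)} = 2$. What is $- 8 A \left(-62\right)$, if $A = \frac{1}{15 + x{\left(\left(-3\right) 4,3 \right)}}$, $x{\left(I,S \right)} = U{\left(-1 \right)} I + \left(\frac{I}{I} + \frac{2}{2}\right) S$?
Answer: $- \frac{496}{3} \approx -165.33$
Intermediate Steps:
$x{\left(I,S \right)} = 2 I + 2 S$ ($x{\left(I,S \right)} = 2 I + \left(\frac{I}{I} + \frac{2}{2}\right) S = 2 I + \left(1 + 2 \cdot \frac{1}{2}\right) S = 2 I + \left(1 + 1\right) S = 2 I + 2 S$)
$A = - \frac{1}{3}$ ($A = \frac{1}{15 + \left(2 \left(\left(-3\right) 4\right) + 2 \cdot 3\right)} = \frac{1}{15 + \left(2 \left(-12\right) + 6\right)} = \frac{1}{15 + \left(-24 + 6\right)} = \frac{1}{15 - 18} = \frac{1}{-3} = - \frac{1}{3} \approx -0.33333$)
$- 8 A \left(-62\right) = \left(-8\right) \left(- \frac{1}{3}\right) \left(-62\right) = \frac{8}{3} \left(-62\right) = - \frac{496}{3}$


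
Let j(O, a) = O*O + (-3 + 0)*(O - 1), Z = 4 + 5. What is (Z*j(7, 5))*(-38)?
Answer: -10602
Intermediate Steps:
Z = 9
j(O, a) = 3 + O² - 3*O (j(O, a) = O² - 3*(-1 + O) = O² + (3 - 3*O) = 3 + O² - 3*O)
(Z*j(7, 5))*(-38) = (9*(3 + 7² - 3*7))*(-38) = (9*(3 + 49 - 21))*(-38) = (9*31)*(-38) = 279*(-38) = -10602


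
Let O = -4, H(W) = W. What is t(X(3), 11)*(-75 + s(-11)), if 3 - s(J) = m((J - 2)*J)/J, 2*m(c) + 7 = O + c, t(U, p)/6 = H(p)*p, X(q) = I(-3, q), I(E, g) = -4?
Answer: -47916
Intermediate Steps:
X(q) = -4
t(U, p) = 6*p² (t(U, p) = 6*(p*p) = 6*p²)
m(c) = -11/2 + c/2 (m(c) = -7/2 + (-4 + c)/2 = -7/2 + (-2 + c/2) = -11/2 + c/2)
s(J) = 3 - (-11/2 + J*(-2 + J)/2)/J (s(J) = 3 - (-11/2 + ((J - 2)*J)/2)/J = 3 - (-11/2 + ((-2 + J)*J)/2)/J = 3 - (-11/2 + (J*(-2 + J))/2)/J = 3 - (-11/2 + J*(-2 + J)/2)/J)
t(X(3), 11)*(-75 + s(-11)) = (6*11²)*(-75 + (4 - ½*(-11) + (11/2)/(-11))) = (6*121)*(-75 + (4 + 11/2 + (11/2)*(-1/11))) = 726*(-75 + (4 + 11/2 - ½)) = 726*(-75 + 9) = 726*(-66) = -47916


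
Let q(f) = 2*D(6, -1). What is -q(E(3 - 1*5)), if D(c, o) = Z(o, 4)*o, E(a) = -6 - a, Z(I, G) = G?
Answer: 8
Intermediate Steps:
D(c, o) = 4*o
q(f) = -8 (q(f) = 2*(4*(-1)) = 2*(-4) = -8)
-q(E(3 - 1*5)) = -1*(-8) = 8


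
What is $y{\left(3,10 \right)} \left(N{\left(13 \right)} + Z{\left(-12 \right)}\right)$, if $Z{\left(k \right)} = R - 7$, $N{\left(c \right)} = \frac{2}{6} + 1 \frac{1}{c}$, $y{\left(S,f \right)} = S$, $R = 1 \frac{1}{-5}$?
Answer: $- \frac{1324}{65} \approx -20.369$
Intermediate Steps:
$R = - \frac{1}{5}$ ($R = 1 \left(- \frac{1}{5}\right) = - \frac{1}{5} \approx -0.2$)
$N{\left(c \right)} = \frac{1}{3} + \frac{1}{c}$ ($N{\left(c \right)} = 2 \cdot \frac{1}{6} + \frac{1}{c} = \frac{1}{3} + \frac{1}{c}$)
$Z{\left(k \right)} = - \frac{36}{5}$ ($Z{\left(k \right)} = - \frac{1}{5} - 7 = - \frac{36}{5}$)
$y{\left(3,10 \right)} \left(N{\left(13 \right)} + Z{\left(-12 \right)}\right) = 3 \left(\frac{3 + 13}{3 \cdot 13} - \frac{36}{5}\right) = 3 \left(\frac{1}{3} \cdot \frac{1}{13} \cdot 16 - \frac{36}{5}\right) = 3 \left(\frac{16}{39} - \frac{36}{5}\right) = 3 \left(- \frac{1324}{195}\right) = - \frac{1324}{65}$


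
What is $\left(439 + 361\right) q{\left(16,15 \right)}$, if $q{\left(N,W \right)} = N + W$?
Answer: $24800$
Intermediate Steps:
$\left(439 + 361\right) q{\left(16,15 \right)} = \left(439 + 361\right) \left(16 + 15\right) = 800 \cdot 31 = 24800$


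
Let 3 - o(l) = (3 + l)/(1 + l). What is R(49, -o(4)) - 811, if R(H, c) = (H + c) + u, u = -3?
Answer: -3833/5 ≈ -766.60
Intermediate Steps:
o(l) = 3 - (3 + l)/(1 + l)
R(H, c) = -3 + H + c (R(H, c) = (H + c) - 3 = -3 + H + c)
R(49, -o(4)) - 811 = (-3 + 49 - 2*4/(1 + 4)) - 811 = (-3 + 49 - 2*4/5) - 811 = (-3 + 49 - 1*8/5) - 811 = (-3 + 49 - 8/5) - 811 = 222/5 - 811 = -3833/5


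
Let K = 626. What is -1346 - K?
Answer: -1972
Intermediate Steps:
-1346 - K = -1346 - 1*626 = -1346 - 626 = -1972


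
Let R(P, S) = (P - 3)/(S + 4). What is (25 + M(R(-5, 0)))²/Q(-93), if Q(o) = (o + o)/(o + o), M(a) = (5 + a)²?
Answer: 1156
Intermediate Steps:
R(P, S) = (-3 + P)/(4 + S)
Q(o) = 1 (Q(o) = (2*o)/((2*o)) = (2*o)*(1/(2*o)) = 1)
(25 + M(R(-5, 0)))²/Q(-93) = (25 + (5 + (-3 - 5)/(4 + 0))²)²/1 = (25 + (5 - 8/4)²)²*1 = (25 + (5 + (¼)*(-8))²)²*1 = (25 + (5 - 2)²)²*1 = (25 + 3²)²*1 = (25 + 9)²*1 = 34²*1 = 1156*1 = 1156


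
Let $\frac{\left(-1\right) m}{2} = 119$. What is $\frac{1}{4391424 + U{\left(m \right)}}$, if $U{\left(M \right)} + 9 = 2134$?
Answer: $\frac{1}{4393549} \approx 2.2761 \cdot 10^{-7}$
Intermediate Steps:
$m = -238$ ($m = \left(-2\right) 119 = -238$)
$U{\left(M \right)} = 2125$ ($U{\left(M \right)} = -9 + 2134 = 2125$)
$\frac{1}{4391424 + U{\left(m \right)}} = \frac{1}{4391424 + 2125} = \frac{1}{4393549}$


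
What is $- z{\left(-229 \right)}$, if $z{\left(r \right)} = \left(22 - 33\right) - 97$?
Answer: $108$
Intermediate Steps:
$z{\left(r \right)} = -108$ ($z{\left(r \right)} = -11 - 97 = -108$)
$- z{\left(-229 \right)} = \left(-1\right) \left(-108\right) = 108$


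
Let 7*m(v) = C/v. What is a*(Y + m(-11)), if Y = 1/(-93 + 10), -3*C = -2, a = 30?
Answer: -3970/6391 ≈ -0.62119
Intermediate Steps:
C = 2/3 (C = -1/3*(-2) = 2/3 ≈ 0.66667)
Y = -1/83 (Y = 1/(-83) = -1/83 ≈ -0.012048)
m(v) = 2/(21*v) (m(v) = (2/(3*v))/7 = 2/(21*v))
a*(Y + m(-11)) = 30*(-1/83 + (2/21)/(-11)) = 30*(-1/83 + (2/21)*(-1/11)) = 30*(-1/83 - 2/231) = 30*(-397/19173) = -3970/6391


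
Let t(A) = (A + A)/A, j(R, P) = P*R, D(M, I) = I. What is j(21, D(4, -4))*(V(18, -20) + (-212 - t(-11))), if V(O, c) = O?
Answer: 16464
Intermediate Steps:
t(A) = 2 (t(A) = (2*A)/A = 2)
j(21, D(4, -4))*(V(18, -20) + (-212 - t(-11))) = (-4*21)*(18 + (-212 - 1*2)) = -84*(18 + (-212 - 2)) = -84*(18 - 214) = -84*(-196) = 16464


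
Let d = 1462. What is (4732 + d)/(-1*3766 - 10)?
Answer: -3097/1888 ≈ -1.6404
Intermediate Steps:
(4732 + d)/(-1*3766 - 10) = (4732 + 1462)/(-1*3766 - 10) = 6194/(-3766 - 10) = 6194/(-3776) = 6194*(-1/3776) = -3097/1888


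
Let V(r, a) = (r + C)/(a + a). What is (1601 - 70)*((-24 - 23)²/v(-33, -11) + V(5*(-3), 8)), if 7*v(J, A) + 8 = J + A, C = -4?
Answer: -95073569/208 ≈ -4.5708e+5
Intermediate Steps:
v(J, A) = -8/7 + A/7 + J/7 (v(J, A) = -8/7 + (J + A)/7 = -8/7 + (A + J)/7 = -8/7 + (A/7 + J/7) = -8/7 + A/7 + J/7)
V(r, a) = (-4 + r)/(2*a) (V(r, a) = (r - 4)/(a + a) = (-4 + r)/((2*a)) = (-4 + r)*(1/(2*a)) = (-4 + r)/(2*a))
(1601 - 70)*((-24 - 23)²/v(-33, -11) + V(5*(-3), 8)) = (1601 - 70)*((-24 - 23)²/(-8/7 + (⅐)*(-11) + (⅐)*(-33)) + (½)*(-4 + 5*(-3))/8) = 1531*((-47)²/(-8/7 - 11/7 - 33/7) + (½)*(⅛)*(-4 - 15)) = 1531*(2209/(-52/7) + (½)*(⅛)*(-19)) = 1531*(2209*(-7/52) - 19/16) = 1531*(-15463/52 - 19/16) = 1531*(-62099/208) = -95073569/208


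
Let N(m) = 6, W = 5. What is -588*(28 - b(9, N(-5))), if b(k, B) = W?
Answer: -13524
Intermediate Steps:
b(k, B) = 5
-588*(28 - b(9, N(-5))) = -588*(28 - 1*5) = -588*(28 - 5) = -588*23 = -13524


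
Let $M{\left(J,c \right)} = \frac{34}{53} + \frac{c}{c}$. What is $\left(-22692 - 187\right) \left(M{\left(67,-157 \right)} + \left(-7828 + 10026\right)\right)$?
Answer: $- \frac{2667256699}{53} \approx -5.0326 \cdot 10^{7}$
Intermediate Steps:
$M{\left(J,c \right)} = \frac{87}{53}$ ($M{\left(J,c \right)} = 34 \cdot \frac{1}{53} + 1 = \frac{34}{53} + 1 = \frac{87}{53}$)
$\left(-22692 - 187\right) \left(M{\left(67,-157 \right)} + \left(-7828 + 10026\right)\right) = \left(-22692 - 187\right) \left(\frac{87}{53} + \left(-7828 + 10026\right)\right) = - 22879 \left(\frac{87}{53} + 2198\right) = \left(-22879\right) \frac{116581}{53} = - \frac{2667256699}{53}$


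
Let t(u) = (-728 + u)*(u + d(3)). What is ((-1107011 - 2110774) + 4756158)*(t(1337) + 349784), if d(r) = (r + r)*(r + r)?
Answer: 1824419613993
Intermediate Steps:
d(r) = 4*r² (d(r) = (2*r)*(2*r) = 4*r²)
t(u) = (-728 + u)*(36 + u) (t(u) = (-728 + u)*(u + 4*3²) = (-728 + u)*(u + 4*9) = (-728 + u)*(u + 36) = (-728 + u)*(36 + u))
((-1107011 - 2110774) + 4756158)*(t(1337) + 349784) = ((-1107011 - 2110774) + 4756158)*((-26208 + 1337² - 692*1337) + 349784) = (-3217785 + 4756158)*((-26208 + 1787569 - 925204) + 349784) = 1538373*(836157 + 349784) = 1538373*1185941 = 1824419613993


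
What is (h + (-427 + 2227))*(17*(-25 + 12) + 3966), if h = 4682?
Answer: 24275090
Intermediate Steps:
(h + (-427 + 2227))*(17*(-25 + 12) + 3966) = (4682 + (-427 + 2227))*(17*(-25 + 12) + 3966) = (4682 + 1800)*(17*(-13) + 3966) = 6482*(-221 + 3966) = 6482*3745 = 24275090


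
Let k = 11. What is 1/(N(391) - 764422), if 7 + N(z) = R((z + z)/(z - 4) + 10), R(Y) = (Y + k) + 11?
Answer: -387/295820857 ≈ -1.3082e-6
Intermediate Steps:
R(Y) = 22 + Y (R(Y) = (Y + 11) + 11 = (11 + Y) + 11 = 22 + Y)
N(z) = 25 + 2*z/(-4 + z) (N(z) = -7 + (22 + ((z + z)/(z - 4) + 10)) = -7 + (22 + ((2*z)/(-4 + z) + 10)) = -7 + (22 + (2*z/(-4 + z) + 10)) = -7 + (22 + (10 + 2*z/(-4 + z))) = -7 + (32 + 2*z/(-4 + z)) = 25 + 2*z/(-4 + z))
1/(N(391) - 764422) = 1/((-100 + 27*391)/(-4 + 391) - 764422) = 1/((-100 + 10557)/387 - 764422) = 1/((1/387)*10457 - 764422) = 1/(10457/387 - 764422) = 1/(-295820857/387) = -387/295820857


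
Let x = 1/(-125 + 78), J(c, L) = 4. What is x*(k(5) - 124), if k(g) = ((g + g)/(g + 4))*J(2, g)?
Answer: 1076/423 ≈ 2.5437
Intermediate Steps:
x = -1/47 (x = 1/(-47) = -1/47 ≈ -0.021277)
k(g) = 8*g/(4 + g) (k(g) = ((g + g)/(g + 4))*4 = ((2*g)/(4 + g))*4 = (2*g/(4 + g))*4 = 8*g/(4 + g))
x*(k(5) - 124) = -(8*5/(4 + 5) - 124)/47 = -(8*5/9 - 124)/47 = -(8*5*(1/9) - 124)/47 = -(40/9 - 124)/47 = -1/47*(-1076/9) = 1076/423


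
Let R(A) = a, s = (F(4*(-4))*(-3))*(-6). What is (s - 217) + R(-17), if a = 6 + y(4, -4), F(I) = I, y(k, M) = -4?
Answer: -503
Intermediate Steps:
a = 2 (a = 6 - 4 = 2)
s = -288 (s = ((4*(-4))*(-3))*(-6) = -16*(-3)*(-6) = 48*(-6) = -288)
R(A) = 2
(s - 217) + R(-17) = (-288 - 217) + 2 = -505 + 2 = -503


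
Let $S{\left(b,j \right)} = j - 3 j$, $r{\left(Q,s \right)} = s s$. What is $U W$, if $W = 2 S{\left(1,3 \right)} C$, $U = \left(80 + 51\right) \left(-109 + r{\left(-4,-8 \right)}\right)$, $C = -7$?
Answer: $-495180$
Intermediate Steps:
$r{\left(Q,s \right)} = s^{2}$
$S{\left(b,j \right)} = - 2 j$
$U = -5895$ ($U = \left(80 + 51\right) \left(-109 + \left(-8\right)^{2}\right) = 131 \left(-109 + 64\right) = 131 \left(-45\right) = -5895$)
$W = 84$ ($W = 2 \left(\left(-2\right) 3\right) \left(-7\right) = 2 \left(-6\right) \left(-7\right) = \left(-12\right) \left(-7\right) = 84$)
$U W = \left(-5895\right) 84 = -495180$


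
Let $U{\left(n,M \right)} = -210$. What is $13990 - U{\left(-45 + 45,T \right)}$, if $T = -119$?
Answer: $14200$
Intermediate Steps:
$13990 - U{\left(-45 + 45,T \right)} = 13990 - -210 = 13990 + 210 = 14200$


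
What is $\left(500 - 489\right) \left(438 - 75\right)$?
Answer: $3993$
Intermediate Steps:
$\left(500 - 489\right) \left(438 - 75\right) = 11 \cdot 363 = 3993$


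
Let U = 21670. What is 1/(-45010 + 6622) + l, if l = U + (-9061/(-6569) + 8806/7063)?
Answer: 5514389683277227/254440308948 ≈ 21673.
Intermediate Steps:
l = 143648788421/6628121 (l = 21670 + (-9061/(-6569) + 8806/7063) = 21670 + (-9061*(-1/6569) + 8806*(1/7063)) = 21670 + (9061/6569 + 1258/1009) = 21670 + 17406351/6628121 = 143648788421/6628121 ≈ 21673.)
1/(-45010 + 6622) + l = 1/(-45010 + 6622) + 143648788421/6628121 = 1/(-38388) + 143648788421/6628121 = -1/38388 + 143648788421/6628121 = 5514389683277227/254440308948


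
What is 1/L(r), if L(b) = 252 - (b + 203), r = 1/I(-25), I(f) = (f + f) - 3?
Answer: 53/2598 ≈ 0.020400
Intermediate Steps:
I(f) = -3 + 2*f (I(f) = 2*f - 3 = -3 + 2*f)
r = -1/53 (r = 1/(-3 + 2*(-25)) = 1/(-3 - 50) = 1/(-53) = -1/53 ≈ -0.018868)
L(b) = 49 - b (L(b) = 252 - (203 + b) = 252 + (-203 - b) = 49 - b)
1/L(r) = 1/(49 - 1*(-1/53)) = 1/(49 + 1/53) = 1/(2598/53) = 53/2598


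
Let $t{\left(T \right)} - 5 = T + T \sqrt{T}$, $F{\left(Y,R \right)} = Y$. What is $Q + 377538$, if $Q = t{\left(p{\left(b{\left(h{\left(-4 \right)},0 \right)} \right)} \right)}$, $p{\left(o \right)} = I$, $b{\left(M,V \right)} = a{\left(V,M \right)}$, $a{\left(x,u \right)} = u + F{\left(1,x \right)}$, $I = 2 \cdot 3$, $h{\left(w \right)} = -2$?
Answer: $377549 + 6 \sqrt{6} \approx 3.7756 \cdot 10^{5}$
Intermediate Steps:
$I = 6$
$a{\left(x,u \right)} = 1 + u$ ($a{\left(x,u \right)} = u + 1 = 1 + u$)
$b{\left(M,V \right)} = 1 + M$
$p{\left(o \right)} = 6$
$t{\left(T \right)} = 5 + T + T^{\frac{3}{2}}$ ($t{\left(T \right)} = 5 + \left(T + T \sqrt{T}\right) = 5 + \left(T + T^{\frac{3}{2}}\right) = 5 + T + T^{\frac{3}{2}}$)
$Q = 11 + 6 \sqrt{6}$ ($Q = 5 + 6 + 6^{\frac{3}{2}} = 5 + 6 + 6 \sqrt{6} = 11 + 6 \sqrt{6} \approx 25.697$)
$Q + 377538 = \left(11 + 6 \sqrt{6}\right) + 377538 = 377549 + 6 \sqrt{6}$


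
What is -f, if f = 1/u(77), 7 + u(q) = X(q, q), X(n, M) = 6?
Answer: 1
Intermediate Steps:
u(q) = -1 (u(q) = -7 + 6 = -1)
f = -1 (f = 1/(-1) = -1)
-f = -1*(-1) = 1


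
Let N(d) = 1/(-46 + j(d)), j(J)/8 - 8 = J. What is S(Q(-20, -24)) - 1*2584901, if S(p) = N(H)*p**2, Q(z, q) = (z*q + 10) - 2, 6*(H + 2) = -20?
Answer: -95998553/37 ≈ -2.5946e+6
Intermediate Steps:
H = -16/3 (H = -2 + (1/6)*(-20) = -2 - 10/3 = -16/3 ≈ -5.3333)
j(J) = 64 + 8*J
Q(z, q) = 8 + q*z (Q(z, q) = (q*z + 10) - 2 = (10 + q*z) - 2 = 8 + q*z)
N(d) = 1/(18 + 8*d) (N(d) = 1/(-46 + (64 + 8*d)) = 1/(18 + 8*d))
S(p) = -3*p**2/74 (S(p) = (1/(2*(9 + 4*(-16/3))))*p**2 = (1/(2*(9 - 64/3)))*p**2 = (1/(2*(-37/3)))*p**2 = ((1/2)*(-3/37))*p**2 = -3*p**2/74)
S(Q(-20, -24)) - 1*2584901 = -3*(8 - 24*(-20))**2/74 - 1*2584901 = -3*(8 + 480)**2/74 - 2584901 = -3/74*488**2 - 2584901 = -3/74*238144 - 2584901 = -357216/37 - 2584901 = -95998553/37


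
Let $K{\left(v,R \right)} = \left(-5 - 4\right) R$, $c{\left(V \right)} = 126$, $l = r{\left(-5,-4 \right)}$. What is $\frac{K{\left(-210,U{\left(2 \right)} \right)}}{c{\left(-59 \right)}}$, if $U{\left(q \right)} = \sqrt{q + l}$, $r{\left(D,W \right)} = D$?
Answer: $- \frac{i \sqrt{3}}{14} \approx - 0.12372 i$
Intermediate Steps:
$l = -5$
$U{\left(q \right)} = \sqrt{-5 + q}$ ($U{\left(q \right)} = \sqrt{q - 5} = \sqrt{-5 + q}$)
$K{\left(v,R \right)} = - 9 R$ ($K{\left(v,R \right)} = \left(-5 - 4\right) R = - 9 R$)
$\frac{K{\left(-210,U{\left(2 \right)} \right)}}{c{\left(-59 \right)}} = \frac{\left(-9\right) \sqrt{-5 + 2}}{126} = - 9 \sqrt{-3} \cdot \frac{1}{126} = - 9 i \sqrt{3} \cdot \frac{1}{126} = - \frac{i \sqrt{3}}{14}$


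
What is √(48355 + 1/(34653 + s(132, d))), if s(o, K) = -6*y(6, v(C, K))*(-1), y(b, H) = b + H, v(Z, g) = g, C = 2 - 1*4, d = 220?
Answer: 14*√35543887751/12003 ≈ 219.90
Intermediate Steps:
C = -2 (C = 2 - 4 = -2)
y(b, H) = H + b
s(o, K) = 36 + 6*K (s(o, K) = -6*(K + 6)*(-1) = -6*(6 + K)*(-1) = (-36 - 6*K)*(-1) = 36 + 6*K)
√(48355 + 1/(34653 + s(132, d))) = √(48355 + 1/(34653 + (36 + 6*220))) = √(48355 + 1/(34653 + (36 + 1320))) = √(48355 + 1/(34653 + 1356)) = √(48355 + 1/36009) = √(1741215196/36009) = 14*√35543887751/12003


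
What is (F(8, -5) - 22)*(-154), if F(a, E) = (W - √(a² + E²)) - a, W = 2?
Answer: 4312 + 154*√89 ≈ 5764.8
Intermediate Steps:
F(a, E) = 2 - a - √(E² + a²) (F(a, E) = (2 - √(a² + E²)) - a = (2 - √(E² + a²)) - a = 2 - a - √(E² + a²))
(F(8, -5) - 22)*(-154) = ((2 - 1*8 - √((-5)² + 8²)) - 22)*(-154) = ((2 - 8 - √(25 + 64)) - 22)*(-154) = ((2 - 8 - √89) - 22)*(-154) = ((-6 - √89) - 22)*(-154) = (-28 - √89)*(-154) = 4312 + 154*√89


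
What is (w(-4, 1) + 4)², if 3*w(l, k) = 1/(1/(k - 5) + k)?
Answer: 1600/81 ≈ 19.753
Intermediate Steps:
w(l, k) = 1/(3*(k + 1/(-5 + k))) (w(l, k) = 1/(3*(1/(k - 5) + k)) = 1/(3*(1/(-5 + k) + k)) = 1/(3*(k + 1/(-5 + k))))
(w(-4, 1) + 4)² = ((-5 + 1)/(3*(1 + 1² - 5*1)) + 4)² = ((⅓)*(-4)/(1 + 1 - 5) + 4)² = ((⅓)*(-4)/(-3) + 4)² = ((⅓)*(-⅓)*(-4) + 4)² = (4/9 + 4)² = (40/9)² = 1600/81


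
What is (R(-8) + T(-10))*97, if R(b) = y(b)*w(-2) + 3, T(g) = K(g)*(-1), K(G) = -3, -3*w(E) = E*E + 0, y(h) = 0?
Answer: 582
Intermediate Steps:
w(E) = -E²/3 (w(E) = -(E*E + 0)/3 = -(E² + 0)/3 = -E²/3)
T(g) = 3 (T(g) = -3*(-1) = 3)
R(b) = 3 (R(b) = 0*(-⅓*(-2)²) + 3 = 0*(-⅓*4) + 3 = 0*(-4/3) + 3 = 0 + 3 = 3)
(R(-8) + T(-10))*97 = (3 + 3)*97 = 6*97 = 582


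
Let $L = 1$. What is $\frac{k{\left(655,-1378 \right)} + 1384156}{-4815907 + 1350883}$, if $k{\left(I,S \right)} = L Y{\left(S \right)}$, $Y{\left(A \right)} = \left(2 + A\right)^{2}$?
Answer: $- \frac{819383}{866256} \approx -0.94589$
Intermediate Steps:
$k{\left(I,S \right)} = \left(2 + S\right)^{2}$ ($k{\left(I,S \right)} = 1 \left(2 + S\right)^{2} = \left(2 + S\right)^{2}$)
$\frac{k{\left(655,-1378 \right)} + 1384156}{-4815907 + 1350883} = \frac{\left(2 - 1378\right)^{2} + 1384156}{-4815907 + 1350883} = \frac{\left(-1376\right)^{2} + 1384156}{-3465024} = \left(1893376 + 1384156\right) \left(- \frac{1}{3465024}\right) = 3277532 \left(- \frac{1}{3465024}\right) = - \frac{819383}{866256}$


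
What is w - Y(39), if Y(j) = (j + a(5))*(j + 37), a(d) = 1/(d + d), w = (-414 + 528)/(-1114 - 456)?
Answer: -2332763/785 ≈ -2971.7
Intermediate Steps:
w = -57/785 (w = 114/(-1570) = 114*(-1/1570) = -57/785 ≈ -0.072611)
a(d) = 1/(2*d)
Y(j) = (37 + j)*(⅒ + j) (Y(j) = (j + (½)/5)*(j + 37) = (j + (½)*(⅕))*(37 + j) = (j + ⅒)*(37 + j) = (⅒ + j)*(37 + j) = (37 + j)*(⅒ + j))
w - Y(39) = -57/785 - (37/10 + 39² + (371/10)*39) = -57/785 - (37/10 + 1521 + 14469/10) = -57/785 - 1*14858/5 = -57/785 - 14858/5 = -2332763/785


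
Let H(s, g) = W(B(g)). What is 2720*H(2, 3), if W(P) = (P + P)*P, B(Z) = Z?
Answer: 48960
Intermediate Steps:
W(P) = 2*P**2 (W(P) = (2*P)*P = 2*P**2)
H(s, g) = 2*g**2
2720*H(2, 3) = 2720*(2*3**2) = 2720*(2*9) = 2720*18 = 48960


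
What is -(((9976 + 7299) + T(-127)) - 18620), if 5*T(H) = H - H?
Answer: 1345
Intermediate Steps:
T(H) = 0 (T(H) = (H - H)/5 = (⅕)*0 = 0)
-(((9976 + 7299) + T(-127)) - 18620) = -(((9976 + 7299) + 0) - 18620) = -((17275 + 0) - 18620) = -(17275 - 18620) = -1*(-1345) = 1345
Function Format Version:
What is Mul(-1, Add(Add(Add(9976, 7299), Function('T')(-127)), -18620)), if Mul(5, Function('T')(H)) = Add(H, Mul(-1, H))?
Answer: 1345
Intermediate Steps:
Function('T')(H) = 0 (Function('T')(H) = Mul(Rational(1, 5), Add(H, Mul(-1, H))) = Mul(Rational(1, 5), 0) = 0)
Mul(-1, Add(Add(Add(9976, 7299), Function('T')(-127)), -18620)) = Mul(-1, Add(Add(Add(9976, 7299), 0), -18620)) = Mul(-1, Add(Add(17275, 0), -18620)) = Mul(-1, Add(17275, -18620)) = Mul(-1, -1345) = 1345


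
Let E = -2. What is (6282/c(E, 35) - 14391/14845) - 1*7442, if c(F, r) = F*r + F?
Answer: -447144429/59380 ≈ -7530.2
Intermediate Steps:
c(F, r) = F + F*r
(6282/c(E, 35) - 14391/14845) - 1*7442 = (6282/((-2*(1 + 35))) - 14391/14845) - 1*7442 = (6282/((-2*36)) - 14391*1/14845) - 7442 = (6282/(-72) - 14391/14845) - 7442 = (6282*(-1/72) - 14391/14845) - 7442 = (-349/4 - 14391/14845) - 7442 = -5238469/59380 - 7442 = -447144429/59380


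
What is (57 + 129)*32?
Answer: 5952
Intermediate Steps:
(57 + 129)*32 = 186*32 = 5952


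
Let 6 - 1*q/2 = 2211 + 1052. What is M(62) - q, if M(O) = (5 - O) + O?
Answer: 6519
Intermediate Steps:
q = -6514 (q = 12 - 2*(2211 + 1052) = 12 - 2*3263 = 12 - 6526 = -6514)
M(O) = 5
M(62) - q = 5 - 1*(-6514) = 5 + 6514 = 6519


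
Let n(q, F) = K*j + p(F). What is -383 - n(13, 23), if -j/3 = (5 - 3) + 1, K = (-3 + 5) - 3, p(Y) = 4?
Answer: -396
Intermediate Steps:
K = -1 (K = 2 - 3 = -1)
j = -9 (j = -3*((5 - 3) + 1) = -3*(2 + 1) = -3*3 = -9)
n(q, F) = 13 (n(q, F) = -1*(-9) + 4 = 9 + 4 = 13)
-383 - n(13, 23) = -383 - 1*13 = -383 - 13 = -396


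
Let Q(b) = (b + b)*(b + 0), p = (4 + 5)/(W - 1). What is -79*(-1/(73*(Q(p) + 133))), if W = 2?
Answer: 79/21535 ≈ 0.0036684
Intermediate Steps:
p = 9 (p = (4 + 5)/(2 - 1) = 9/1 = 9*1 = 9)
Q(b) = 2*b**2 (Q(b) = (2*b)*b = 2*b**2)
-79*(-1/(73*(Q(p) + 133))) = -79*(-1/(73*(2*9**2 + 133))) = -79*(-1/(73*(2*81 + 133))) = -79*(-1/(73*(162 + 133))) = -79/(295*(-73)) = -79/(-21535) = -79*(-1/21535) = 79/21535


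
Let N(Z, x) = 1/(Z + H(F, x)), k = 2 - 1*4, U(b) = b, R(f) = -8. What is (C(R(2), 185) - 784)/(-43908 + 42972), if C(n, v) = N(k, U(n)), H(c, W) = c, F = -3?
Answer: 1307/1560 ≈ 0.83782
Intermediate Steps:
k = -2 (k = 2 - 4 = -2)
N(Z, x) = 1/(-3 + Z) (N(Z, x) = 1/(Z - 3) = 1/(-3 + Z))
C(n, v) = -1/5 (C(n, v) = 1/(-3 - 2) = 1/(-5) = -1/5)
(C(R(2), 185) - 784)/(-43908 + 42972) = (-1/5 - 784)/(-43908 + 42972) = -3921/5/(-936) = -3921/5*(-1/936) = 1307/1560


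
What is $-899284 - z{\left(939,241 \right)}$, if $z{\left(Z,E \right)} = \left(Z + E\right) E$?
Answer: $-1183664$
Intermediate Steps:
$z{\left(Z,E \right)} = E \left(E + Z\right)$ ($z{\left(Z,E \right)} = \left(E + Z\right) E = E \left(E + Z\right)$)
$-899284 - z{\left(939,241 \right)} = -899284 - 241 \left(241 + 939\right) = -899284 - 241 \cdot 1180 = -899284 - 284380 = -1183664$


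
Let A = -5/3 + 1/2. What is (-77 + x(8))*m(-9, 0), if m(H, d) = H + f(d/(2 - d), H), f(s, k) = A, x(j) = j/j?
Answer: 2318/3 ≈ 772.67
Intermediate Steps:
x(j) = 1
A = -7/6 (A = -5*⅓ + 1*(½) = -5/3 + ½ = -7/6 ≈ -1.1667)
f(s, k) = -7/6
m(H, d) = -7/6 + H (m(H, d) = H - 7/6 = -7/6 + H)
(-77 + x(8))*m(-9, 0) = (-77 + 1)*(-7/6 - 9) = -76*(-61/6) = 2318/3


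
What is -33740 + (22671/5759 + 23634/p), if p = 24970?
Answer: -2425592518562/71901115 ≈ -33735.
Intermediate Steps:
-33740 + (22671/5759 + 23634/p) = -33740 + (22671/5759 + 23634/24970) = -33740 + (22671*(1/5759) + 23634*(1/24970)) = -33740 + (22671/5759 + 11817/12485) = -33740 + 351101538/71901115 = -2425592518562/71901115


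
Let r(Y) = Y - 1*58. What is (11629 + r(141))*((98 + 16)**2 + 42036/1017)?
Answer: 152693248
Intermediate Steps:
r(Y) = -58 + Y (r(Y) = Y - 58 = -58 + Y)
(11629 + r(141))*((98 + 16)**2 + 42036/1017) = (11629 + (-58 + 141))*((98 + 16)**2 + 42036/1017) = (11629 + 83)*(114**2 + 42036*(1/1017)) = 11712*(12996 + 124/3) = 11712*(39112/3) = 152693248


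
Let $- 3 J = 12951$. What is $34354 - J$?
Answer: $38671$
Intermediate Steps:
$J = -4317$ ($J = \left(- \frac{1}{3}\right) 12951 = -4317$)
$34354 - J = 34354 - -4317 = 34354 + 4317 = 38671$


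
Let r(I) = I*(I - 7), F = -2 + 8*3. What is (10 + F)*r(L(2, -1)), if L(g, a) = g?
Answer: -320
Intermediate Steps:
F = 22 (F = -2 + 24 = 22)
r(I) = I*(-7 + I)
(10 + F)*r(L(2, -1)) = (10 + 22)*(2*(-7 + 2)) = 32*(2*(-5)) = 32*(-10) = -320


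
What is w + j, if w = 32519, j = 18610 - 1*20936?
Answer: 30193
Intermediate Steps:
j = -2326 (j = 18610 - 20936 = -2326)
w + j = 32519 - 2326 = 30193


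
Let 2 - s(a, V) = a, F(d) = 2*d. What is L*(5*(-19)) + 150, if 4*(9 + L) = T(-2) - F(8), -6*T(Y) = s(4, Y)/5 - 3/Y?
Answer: 66689/48 ≈ 1389.4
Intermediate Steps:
s(a, V) = 2 - a
T(Y) = 1/15 + 1/(2*Y) (T(Y) = -((2 - 1*4)/5 - 3/Y)/6 = -((2 - 4)*(⅕) - 3/Y)/6 = -(-2*⅕ - 3/Y)/6 = -(-⅖ - 3/Y)/6 = 1/15 + 1/(2*Y))
L = -3131/240 (L = -9 + ((1/30)*(15 + 2*(-2))/(-2) - 2*8)/4 = -9 + ((1/30)*(-½)*(15 - 4) - 1*16)/4 = -9 + ((1/30)*(-½)*11 - 16)/4 = -9 + (-11/60 - 16)/4 = -9 + (¼)*(-971/60) = -9 - 971/240 = -3131/240 ≈ -13.046)
L*(5*(-19)) + 150 = -3131*(-19)/48 + 150 = -3131/240*(-95) + 150 = 59489/48 + 150 = 66689/48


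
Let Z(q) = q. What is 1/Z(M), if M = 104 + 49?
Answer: 1/153 ≈ 0.0065359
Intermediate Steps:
M = 153
1/Z(M) = 1/153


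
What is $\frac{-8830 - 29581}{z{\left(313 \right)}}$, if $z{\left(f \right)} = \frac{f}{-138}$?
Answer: $\frac{5300718}{313} \approx 16935.0$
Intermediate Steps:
$z{\left(f \right)} = - \frac{f}{138}$ ($z{\left(f \right)} = f \left(- \frac{1}{138}\right) = - \frac{f}{138}$)
$\frac{-8830 - 29581}{z{\left(313 \right)}} = \frac{-8830 - 29581}{\left(- \frac{1}{138}\right) 313} = - \frac{38411}{- \frac{313}{138}} = \left(-38411\right) \left(- \frac{138}{313}\right) = \frac{5300718}{313}$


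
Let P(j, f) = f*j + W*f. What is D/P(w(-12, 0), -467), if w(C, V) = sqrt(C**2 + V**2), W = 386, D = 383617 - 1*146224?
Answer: -237393/185866 ≈ -1.2772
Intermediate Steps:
D = 237393 (D = 383617 - 146224 = 237393)
P(j, f) = 386*f + f*j (P(j, f) = f*j + 386*f = 386*f + f*j)
D/P(w(-12, 0), -467) = 237393/((-467*(386 + sqrt((-12)**2 + 0**2)))) = 237393/((-467*(386 + sqrt(144 + 0)))) = 237393/((-467*(386 + sqrt(144)))) = 237393/((-467*(386 + 12))) = 237393/((-467*398)) = 237393/(-185866) = 237393*(-1/185866) = -237393/185866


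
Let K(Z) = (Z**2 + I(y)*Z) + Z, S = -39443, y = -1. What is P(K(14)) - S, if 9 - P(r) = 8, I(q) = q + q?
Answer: 39444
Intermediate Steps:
I(q) = 2*q
K(Z) = Z**2 - Z (K(Z) = (Z**2 + (2*(-1))*Z) + Z = (Z**2 - 2*Z) + Z = Z**2 - Z)
P(r) = 1 (P(r) = 9 - 1*8 = 9 - 8 = 1)
P(K(14)) - S = 1 - 1*(-39443) = 1 + 39443 = 39444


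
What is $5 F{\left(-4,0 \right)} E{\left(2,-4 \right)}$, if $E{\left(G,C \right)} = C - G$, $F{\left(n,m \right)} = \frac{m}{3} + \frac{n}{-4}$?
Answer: $-30$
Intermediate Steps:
$F{\left(n,m \right)} = - \frac{n}{4} + \frac{m}{3}$ ($F{\left(n,m \right)} = m \frac{1}{3} + n \left(- \frac{1}{4}\right) = \frac{m}{3} - \frac{n}{4} = - \frac{n}{4} + \frac{m}{3}$)
$5 F{\left(-4,0 \right)} E{\left(2,-4 \right)} = 5 \left(\left(- \frac{1}{4}\right) \left(-4\right) + \frac{1}{3} \cdot 0\right) \left(-4 - 2\right) = 5 \left(1 + 0\right) \left(-4 - 2\right) = 5 \cdot 1 \left(-6\right) = 5 \left(-6\right) = -30$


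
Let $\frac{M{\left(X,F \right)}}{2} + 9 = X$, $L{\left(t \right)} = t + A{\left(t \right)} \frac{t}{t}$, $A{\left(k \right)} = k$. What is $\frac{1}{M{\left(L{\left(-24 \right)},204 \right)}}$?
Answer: $- \frac{1}{114} \approx -0.0087719$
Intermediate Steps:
$L{\left(t \right)} = 2 t$ ($L{\left(t \right)} = t + t \frac{t}{t} = t + t 1 = t + t = 2 t$)
$M{\left(X,F \right)} = -18 + 2 X$
$\frac{1}{M{\left(L{\left(-24 \right)},204 \right)}} = \frac{1}{-18 + 2 \cdot 2 \left(-24\right)} = \frac{1}{-18 + 2 \left(-48\right)} = \frac{1}{-18 - 96} = \frac{1}{-114} = - \frac{1}{114}$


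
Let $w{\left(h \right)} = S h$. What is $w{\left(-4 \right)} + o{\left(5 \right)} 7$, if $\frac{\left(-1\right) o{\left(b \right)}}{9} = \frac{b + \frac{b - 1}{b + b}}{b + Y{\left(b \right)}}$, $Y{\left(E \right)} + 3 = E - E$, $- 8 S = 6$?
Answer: $- \frac{1671}{10} \approx -167.1$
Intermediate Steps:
$S = - \frac{3}{4}$ ($S = \left(- \frac{1}{8}\right) 6 = - \frac{3}{4} \approx -0.75$)
$Y{\left(E \right)} = -3$ ($Y{\left(E \right)} = -3 + \left(E - E\right) = -3 + 0 = -3$)
$w{\left(h \right)} = - \frac{3 h}{4}$
$o{\left(b \right)} = - \frac{9 \left(b + \frac{-1 + b}{2 b}\right)}{-3 + b}$ ($o{\left(b \right)} = - 9 \frac{b + \frac{b - 1}{b + b}}{b - 3} = - 9 \frac{b + \frac{-1 + b}{2 b}}{-3 + b} = - \frac{9 \left(b + \frac{-1 + b}{2 b}\right)}{-3 + b}$)
$w{\left(-4 \right)} + o{\left(5 \right)} 7 = \left(- \frac{3}{4}\right) \left(-4\right) + \frac{9 \left(1 - 5 - 2 \cdot 5^{2}\right)}{2 \cdot 5 \left(-3 + 5\right)} 7 = 3 + \frac{9}{2} \cdot \frac{1}{5} \cdot \frac{1}{2} \left(1 - 5 - 50\right) 7 = 3 + \frac{9}{2} \cdot \frac{1}{5} \cdot \frac{1}{2} \left(-54\right) 7 = 3 - \frac{1701}{10} = - \frac{1671}{10}$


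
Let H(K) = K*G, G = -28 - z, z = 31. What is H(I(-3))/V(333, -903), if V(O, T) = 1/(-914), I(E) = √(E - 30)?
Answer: 53926*I*√33 ≈ 3.0978e+5*I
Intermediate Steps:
G = -59 (G = -28 - 1*31 = -28 - 31 = -59)
I(E) = √(-30 + E)
H(K) = -59*K (H(K) = K*(-59) = -59*K)
V(O, T) = -1/914
H(I(-3))/V(333, -903) = (-59*√(-30 - 3))/(-1/914) = -59*I*√33*(-914) = 53926*I*√33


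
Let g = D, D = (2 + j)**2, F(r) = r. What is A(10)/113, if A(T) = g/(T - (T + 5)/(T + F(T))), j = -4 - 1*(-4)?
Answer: 16/4181 ≈ 0.0038268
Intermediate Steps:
j = 0 (j = -4 + 4 = 0)
D = 4 (D = (2 + 0)**2 = 2**2 = 4)
g = 4
A(T) = 4/(T - (5 + T)/(2*T)) (A(T) = 4/(T - (T + 5)/(T + T)) = 4/(T - (5 + T)/(2*T)))
A(10)/113 = (8*10/(-5 - 1*10 + 2*10**2))/113 = (8*10/(-5 - 10 + 2*100))*(1/113) = (8*10/(-5 - 10 + 200))*(1/113) = (8*10/185)*(1/113) = (8*10*(1/185))*(1/113) = (16/37)*(1/113) = 16/4181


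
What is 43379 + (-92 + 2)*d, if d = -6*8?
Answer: 47699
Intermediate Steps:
d = -48
43379 + (-92 + 2)*d = 43379 + (-92 + 2)*(-48) = 43379 - 90*(-48) = 43379 + 4320 = 47699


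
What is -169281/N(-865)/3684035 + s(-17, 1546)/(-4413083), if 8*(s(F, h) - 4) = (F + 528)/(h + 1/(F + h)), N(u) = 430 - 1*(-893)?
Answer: -5114544432682421/143476168301675946520 ≈ -3.5647e-5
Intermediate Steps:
N(u) = 1323 (N(u) = 430 + 893 = 1323)
s(F, h) = 4 + (528 + F)/(8*(h + 1/(F + h))) (s(F, h) = 4 + ((F + 528)/(h + 1/(F + h)))/8 = 4 + ((528 + F)/(h + 1/(F + h)))/8 = 4 + (528 + F)/(8*(h + 1/(F + h))))
-169281/N(-865)/3684035 + s(-17, 1546)/(-4413083) = -169281/1323/3684035 + ((32 + (-17)² + 32*1546² + 528*(-17) + 528*1546 + 33*(-17)*1546)/(8*(1 + 1546² - 17*1546)))/(-4413083) = -169281*1/1323*(1/3684035) + ((32 + 289 + 32*2390116 - 8976 + 816288 - 867306)/(8*(1 + 2390116 - 26282)))*(-1/4413083) = -2687/21*1/3684035 + ((⅛)*(32 + 289 + 76483712 - 8976 + 816288 - 867306)/2363835)*(-1/4413083) = -2687/77364735 + ((⅛)*(1/2363835)*76424039)*(-1/4413083) = -2687/77364735 + (76424039/18910680)*(-1/4413083) = -2687/77364735 - 76424039/83454400426440 = -5114544432682421/143476168301675946520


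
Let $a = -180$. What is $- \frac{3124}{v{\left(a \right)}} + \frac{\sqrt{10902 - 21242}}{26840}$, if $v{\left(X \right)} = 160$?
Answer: $- \frac{781}{40} + \frac{i \sqrt{2585}}{13420} \approx -19.525 + 0.0037886 i$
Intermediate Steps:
$- \frac{3124}{v{\left(a \right)}} + \frac{\sqrt{10902 - 21242}}{26840} = - \frac{3124}{160} + \frac{\sqrt{10902 - 21242}}{26840} = \left(-3124\right) \frac{1}{160} + \sqrt{-10340} \cdot \frac{1}{26840} = - \frac{781}{40} + 2 i \sqrt{2585} \cdot \frac{1}{26840} = - \frac{781}{40} + \frac{i \sqrt{2585}}{13420}$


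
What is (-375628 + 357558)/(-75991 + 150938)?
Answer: -18070/74947 ≈ -0.24110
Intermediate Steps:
(-375628 + 357558)/(-75991 + 150938) = -18070/74947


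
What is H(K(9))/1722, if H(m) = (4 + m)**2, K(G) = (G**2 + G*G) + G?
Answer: 4375/246 ≈ 17.785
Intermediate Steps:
K(G) = G + 2*G**2 (K(G) = (G**2 + G**2) + G = 2*G**2 + G = G + 2*G**2)
H(K(9))/1722 = (4 + 9*(1 + 2*9))**2/1722 = (4 + 9*(1 + 18))**2*(1/1722) = (4 + 9*19)**2*(1/1722) = (4 + 171)**2*(1/1722) = 175**2*(1/1722) = 30625*(1/1722) = 4375/246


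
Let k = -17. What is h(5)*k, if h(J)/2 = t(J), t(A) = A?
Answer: -170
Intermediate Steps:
h(J) = 2*J
h(5)*k = (2*5)*(-17) = 10*(-17) = -170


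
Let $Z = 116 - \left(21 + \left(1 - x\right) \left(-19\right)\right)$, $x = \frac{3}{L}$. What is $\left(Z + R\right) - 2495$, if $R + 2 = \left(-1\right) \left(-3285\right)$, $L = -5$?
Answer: $\frac{4567}{5} \approx 913.4$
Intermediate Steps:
$x = - \frac{3}{5}$ ($x = \frac{3}{-5} = 3 \left(- \frac{1}{5}\right) = - \frac{3}{5} \approx -0.6$)
$R = 3283$ ($R = -2 - -3285 = -2 + 3285 = 3283$)
$Z = \frac{627}{5}$ ($Z = 116 - \left(21 + \left(1 - - \frac{3}{5}\right) \left(-19\right)\right) = 116 - \left(21 + \left(1 + \frac{3}{5}\right) \left(-19\right)\right) = 116 - \left(21 + \frac{8}{5} \left(-19\right)\right) = 116 - \left(21 - \frac{152}{5}\right) = 116 - - \frac{47}{5} = 116 + \frac{47}{5} = \frac{627}{5} \approx 125.4$)
$\left(Z + R\right) - 2495 = \left(\frac{627}{5} + 3283\right) - 2495 = \frac{17042}{5} - 2495 = \frac{4567}{5}$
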